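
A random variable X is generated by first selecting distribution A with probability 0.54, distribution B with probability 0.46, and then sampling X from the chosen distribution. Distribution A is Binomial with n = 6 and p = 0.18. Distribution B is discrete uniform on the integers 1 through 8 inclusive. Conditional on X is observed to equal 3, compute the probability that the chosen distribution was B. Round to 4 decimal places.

Likelihoods P(X=3 | ·): A: 0.0643116; B: 0.125.
Posterior ∝ prior × likelihood. Numerator for B: 0.46·0.125 = 0.0575.
Normalizing constant: 0.54·0.0643116 + 0.46·0.125 = 0.0922282.
P(B | observation) = 0.0575 / 0.0922282 = 0.623453.

0.6235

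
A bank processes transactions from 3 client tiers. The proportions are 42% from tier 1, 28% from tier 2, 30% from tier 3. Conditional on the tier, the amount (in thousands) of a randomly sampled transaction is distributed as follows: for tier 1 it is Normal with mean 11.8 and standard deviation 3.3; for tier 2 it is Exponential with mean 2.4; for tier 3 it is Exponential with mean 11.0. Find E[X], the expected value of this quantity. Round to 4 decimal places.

Component means — 1: 11.8; 2: 2.4; 3: 11.
E[X] = 0.42·11.8 + 0.28·2.4 + 0.3·11 = 8.928.

8.9280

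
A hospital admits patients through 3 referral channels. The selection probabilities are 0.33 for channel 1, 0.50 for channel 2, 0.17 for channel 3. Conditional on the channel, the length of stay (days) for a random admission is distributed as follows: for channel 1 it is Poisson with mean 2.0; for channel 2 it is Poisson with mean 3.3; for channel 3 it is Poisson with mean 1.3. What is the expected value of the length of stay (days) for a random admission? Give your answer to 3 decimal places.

2.531

Component means — 1: 2; 2: 3.3; 3: 1.3.
E[X] = 0.33·2 + 0.5·3.3 + 0.17·1.3 = 2.531.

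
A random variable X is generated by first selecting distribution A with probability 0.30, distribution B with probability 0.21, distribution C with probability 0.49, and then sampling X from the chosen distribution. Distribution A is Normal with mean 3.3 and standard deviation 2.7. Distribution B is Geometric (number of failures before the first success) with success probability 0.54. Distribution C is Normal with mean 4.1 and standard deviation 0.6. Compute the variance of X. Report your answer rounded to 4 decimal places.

4.2520

Per component, A: μ=3.3, E[X²]=18.18; B: μ=0.851852, E[X²]=2.30316; C: μ=4.1, E[X²]=17.17.
E[X] = 0.3·3.3 + 0.21·0.851852 + 0.49·4.1 = 3.17789.
E[X²] = 0.3·18.18 + 0.21·2.30316 + 0.49·17.17 = 14.351.
Var(X) = E[X²] − (E[X])² = 14.351 − 10.099 = 4.25198.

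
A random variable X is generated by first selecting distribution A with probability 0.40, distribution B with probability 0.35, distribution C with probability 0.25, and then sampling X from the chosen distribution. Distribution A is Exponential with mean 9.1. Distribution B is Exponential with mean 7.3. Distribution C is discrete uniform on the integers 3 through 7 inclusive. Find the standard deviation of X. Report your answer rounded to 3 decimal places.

Per component, A: μ=9.1, E[X²]=165.62; B: μ=7.3, E[X²]=106.58; C: μ=5, E[X²]=27.
E[X] = 0.4·9.1 + 0.35·7.3 + 0.25·5 = 7.445.
E[X²] = 0.4·165.62 + 0.35·106.58 + 0.25·27 = 110.301.
Var(X) = E[X²] − (E[X])² = 110.301 − 55.428 = 54.873.
SD(X) = √54.873 = 7.40763.

7.408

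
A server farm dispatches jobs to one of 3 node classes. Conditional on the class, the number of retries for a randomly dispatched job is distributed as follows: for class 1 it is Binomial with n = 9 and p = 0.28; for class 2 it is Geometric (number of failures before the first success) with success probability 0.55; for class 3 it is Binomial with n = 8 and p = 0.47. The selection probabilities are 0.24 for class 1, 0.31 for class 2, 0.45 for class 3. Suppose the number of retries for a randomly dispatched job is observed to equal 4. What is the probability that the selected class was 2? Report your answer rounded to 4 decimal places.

0.0426

Likelihoods P(X=4 | ·): 1: 0.149853; 2: 0.0225534; 3: 0.269521.
Posterior ∝ prior × likelihood. Numerator for 2: 0.31·0.0225534 = 0.00699157.
Normalizing constant: 0.24·0.149853 + 0.31·0.0225534 + 0.45·0.269521 = 0.164241.
P(2 | observation) = 0.00699157 / 0.164241 = 0.042569.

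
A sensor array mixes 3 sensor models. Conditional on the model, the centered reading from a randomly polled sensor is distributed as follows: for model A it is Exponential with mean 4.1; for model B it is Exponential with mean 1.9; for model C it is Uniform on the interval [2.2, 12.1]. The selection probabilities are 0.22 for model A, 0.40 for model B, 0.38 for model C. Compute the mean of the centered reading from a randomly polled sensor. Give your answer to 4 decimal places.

Component means — A: 4.1; B: 1.9; C: 7.15.
E[X] = 0.22·4.1 + 0.4·1.9 + 0.38·7.15 = 4.379.

4.3790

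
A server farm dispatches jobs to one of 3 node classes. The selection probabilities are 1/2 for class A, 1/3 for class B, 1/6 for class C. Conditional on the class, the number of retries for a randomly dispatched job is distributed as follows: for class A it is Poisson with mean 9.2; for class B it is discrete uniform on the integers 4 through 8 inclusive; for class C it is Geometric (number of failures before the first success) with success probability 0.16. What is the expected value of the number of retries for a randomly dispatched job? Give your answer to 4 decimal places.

Component means — A: 9.2; B: 6; C: 5.25.
E[X] = 0.5·9.2 + 0.333333·6 + 0.166667·5.25 = 7.475.

7.4750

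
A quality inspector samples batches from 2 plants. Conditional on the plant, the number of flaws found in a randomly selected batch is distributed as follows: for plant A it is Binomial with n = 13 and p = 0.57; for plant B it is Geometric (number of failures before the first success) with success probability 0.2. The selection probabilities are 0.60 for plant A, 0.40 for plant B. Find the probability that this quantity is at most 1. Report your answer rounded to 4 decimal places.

0.1442

Conditional on each plant, P(X ≤ 1): A: 0.000313284; B: 0.36.
By total probability, P(X ≤ 1) = 0.6·0.000313284 + 0.4·0.36 = 0.144188.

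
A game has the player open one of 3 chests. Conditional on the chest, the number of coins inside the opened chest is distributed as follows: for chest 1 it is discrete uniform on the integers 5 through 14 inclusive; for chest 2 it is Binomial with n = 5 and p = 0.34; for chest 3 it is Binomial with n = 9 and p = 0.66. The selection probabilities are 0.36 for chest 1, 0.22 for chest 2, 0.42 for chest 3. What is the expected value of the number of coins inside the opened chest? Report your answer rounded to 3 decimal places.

Component means — 1: 9.5; 2: 1.7; 3: 5.94.
E[X] = 0.36·9.5 + 0.22·1.7 + 0.42·5.94 = 6.2888.

6.289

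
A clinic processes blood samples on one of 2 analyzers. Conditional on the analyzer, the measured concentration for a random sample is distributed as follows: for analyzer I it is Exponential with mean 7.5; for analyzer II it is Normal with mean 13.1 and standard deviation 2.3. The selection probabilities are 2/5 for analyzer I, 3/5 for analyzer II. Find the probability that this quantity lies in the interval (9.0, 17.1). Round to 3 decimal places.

Conditional on each analyzer, P(9.0 < X < 17.1): I: 0.19891; II: 0.921669.
By total probability, P(9.0 < X < 17.1) = 0.4·0.19891 + 0.6·0.921669 = 0.632565.

0.633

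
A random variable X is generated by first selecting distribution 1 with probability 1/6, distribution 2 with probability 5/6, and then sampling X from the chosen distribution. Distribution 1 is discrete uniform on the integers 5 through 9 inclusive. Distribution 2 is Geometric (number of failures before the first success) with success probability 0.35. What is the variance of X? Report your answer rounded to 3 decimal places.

8.429

Per component, 1: μ=7, E[X²]=51; 2: μ=1.85714, E[X²]=8.7551.
E[X] = 0.166667·7 + 0.833333·1.85714 = 2.71429.
E[X²] = 0.166667·51 + 0.833333·8.7551 = 15.7959.
Var(X) = E[X²] − (E[X])² = 15.7959 − 7.36735 = 8.42857.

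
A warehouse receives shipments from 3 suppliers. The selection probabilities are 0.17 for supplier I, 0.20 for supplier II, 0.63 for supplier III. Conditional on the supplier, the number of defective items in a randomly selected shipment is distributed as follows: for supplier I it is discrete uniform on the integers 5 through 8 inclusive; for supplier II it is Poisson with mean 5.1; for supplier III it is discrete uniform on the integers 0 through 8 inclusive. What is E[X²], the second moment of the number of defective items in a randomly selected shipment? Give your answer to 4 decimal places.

For each component E[X²] = Var + (mean)², giving I: 43.5; II: 31.11; III: 22.6667.
Overall E[X²] = 0.17·43.5 + 0.2·31.11 + 0.63·22.6667 = 27.897.

27.8970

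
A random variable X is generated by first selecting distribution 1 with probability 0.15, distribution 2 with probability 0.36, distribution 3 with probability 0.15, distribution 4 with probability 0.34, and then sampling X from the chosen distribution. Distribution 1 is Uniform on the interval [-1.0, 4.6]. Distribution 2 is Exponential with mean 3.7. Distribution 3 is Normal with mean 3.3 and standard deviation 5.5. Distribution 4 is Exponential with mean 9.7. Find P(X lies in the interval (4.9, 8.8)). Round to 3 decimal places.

Conditional on each component, P(4.9 < X < 8.8): 1: 0; 2: 0.173282; 3: 0.226905; 4: 0.199766.
By total probability, P(4.9 < X < 8.8) = 0.15·0 + 0.36·0.173282 + 0.15·0.226905 + 0.34·0.199766 = 0.164338.

0.164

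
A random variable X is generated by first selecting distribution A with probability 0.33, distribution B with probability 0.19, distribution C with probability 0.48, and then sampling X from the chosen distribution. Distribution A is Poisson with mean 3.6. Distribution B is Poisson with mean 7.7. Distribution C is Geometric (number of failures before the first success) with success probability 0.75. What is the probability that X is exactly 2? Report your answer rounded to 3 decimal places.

0.083

Conditional on each component, P(X = 2): A: 0.177058; B: 0.0134241; C: 0.046875.
By total probability, P(X = 2) = 0.33·0.177058 + 0.19·0.0134241 + 0.48·0.046875 = 0.0834796.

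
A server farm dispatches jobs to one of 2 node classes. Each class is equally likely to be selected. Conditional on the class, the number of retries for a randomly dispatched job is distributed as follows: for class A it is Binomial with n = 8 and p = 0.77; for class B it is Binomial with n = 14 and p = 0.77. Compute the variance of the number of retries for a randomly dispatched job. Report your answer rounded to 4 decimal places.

Per component, A: μ=6.16, E[X²]=39.3624; B: μ=10.78, E[X²]=118.688.
E[X] = 0.5·6.16 + 0.5·10.78 = 8.47.
E[X²] = 0.5·39.3624 + 0.5·118.688 = 79.0251.
Var(X) = E[X²] − (E[X])² = 79.0251 − 71.7409 = 7.2842.

7.2842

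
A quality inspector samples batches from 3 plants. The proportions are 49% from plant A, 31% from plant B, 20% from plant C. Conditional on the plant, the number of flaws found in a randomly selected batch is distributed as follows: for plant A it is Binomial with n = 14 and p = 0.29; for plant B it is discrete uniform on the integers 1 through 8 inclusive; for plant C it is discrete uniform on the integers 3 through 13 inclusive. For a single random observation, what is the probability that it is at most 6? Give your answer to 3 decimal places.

Conditional on each plant, P(X ≤ 6): A: 0.920425; B: 0.75; C: 0.363636.
By total probability, P(X ≤ 6) = 0.49·0.920425 + 0.31·0.75 + 0.2·0.363636 = 0.756236.

0.756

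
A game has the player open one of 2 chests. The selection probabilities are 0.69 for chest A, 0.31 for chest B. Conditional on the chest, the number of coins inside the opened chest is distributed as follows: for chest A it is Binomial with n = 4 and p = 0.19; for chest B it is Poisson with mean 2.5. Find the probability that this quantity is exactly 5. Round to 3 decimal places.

Conditional on each chest, P(X = 5): A: 0; B: 0.0668009.
By total probability, P(X = 5) = 0.69·0 + 0.31·0.0668009 = 0.0207083.

0.021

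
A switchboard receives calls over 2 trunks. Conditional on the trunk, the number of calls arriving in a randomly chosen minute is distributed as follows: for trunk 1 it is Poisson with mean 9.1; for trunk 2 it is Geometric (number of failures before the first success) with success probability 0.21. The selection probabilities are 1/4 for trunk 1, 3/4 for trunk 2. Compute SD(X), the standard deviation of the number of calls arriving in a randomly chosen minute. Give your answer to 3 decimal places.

4.588

Per component, 1: μ=9.1, E[X²]=91.91; 2: μ=3.7619, E[X²]=32.0658.
E[X] = 0.25·9.1 + 0.75·3.7619 = 5.09643.
E[X²] = 0.25·91.91 + 0.75·32.0658 = 47.0268.
Var(X) = E[X²] − (E[X])² = 47.0268 − 25.9736 = 21.0532.
SD(X) = √21.0532 = 4.58838.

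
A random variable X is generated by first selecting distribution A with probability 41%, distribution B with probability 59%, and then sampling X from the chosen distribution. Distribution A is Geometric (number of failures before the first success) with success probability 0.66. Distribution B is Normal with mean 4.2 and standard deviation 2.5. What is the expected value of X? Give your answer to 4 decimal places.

Component means — A: 0.515152; B: 4.2.
E[X] = 0.41·0.515152 + 0.59·4.2 = 2.68921.

2.6892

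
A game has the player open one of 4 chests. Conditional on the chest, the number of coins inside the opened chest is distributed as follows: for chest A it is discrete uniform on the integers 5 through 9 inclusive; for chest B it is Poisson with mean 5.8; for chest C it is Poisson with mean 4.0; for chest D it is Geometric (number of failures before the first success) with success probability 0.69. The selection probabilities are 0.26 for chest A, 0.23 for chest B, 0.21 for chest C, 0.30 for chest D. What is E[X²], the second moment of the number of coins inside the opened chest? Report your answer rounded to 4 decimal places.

26.7871

For each component E[X²] = Var + (mean)², giving A: 51; B: 39.44; C: 20; D: 0.852972.
Overall E[X²] = 0.26·51 + 0.23·39.44 + 0.21·20 + 0.3·0.852972 = 26.7871.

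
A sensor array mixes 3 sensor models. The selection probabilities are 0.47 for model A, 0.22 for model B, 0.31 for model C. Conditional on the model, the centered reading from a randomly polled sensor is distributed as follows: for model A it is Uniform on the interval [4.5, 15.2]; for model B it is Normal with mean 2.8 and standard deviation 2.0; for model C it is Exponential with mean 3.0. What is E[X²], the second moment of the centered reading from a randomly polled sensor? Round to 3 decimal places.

For each component E[X²] = Var + (mean)², giving A: 106.563; B: 11.84; C: 18.
Overall E[X²] = 0.47·106.563 + 0.22·11.84 + 0.31·18 = 58.2696.

58.270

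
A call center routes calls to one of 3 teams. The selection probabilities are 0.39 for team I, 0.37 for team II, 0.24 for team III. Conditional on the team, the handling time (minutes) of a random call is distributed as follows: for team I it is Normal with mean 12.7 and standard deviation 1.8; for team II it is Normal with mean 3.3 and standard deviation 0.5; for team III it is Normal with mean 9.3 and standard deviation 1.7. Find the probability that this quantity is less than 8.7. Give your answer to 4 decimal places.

0.4620

Conditional on each team, P(X < 8.7): I: 0.0131341; II: 1; III: 0.362066.
By total probability, P(X < 8.7) = 0.39·0.0131341 + 0.37·1 + 0.24·0.362066 = 0.462018.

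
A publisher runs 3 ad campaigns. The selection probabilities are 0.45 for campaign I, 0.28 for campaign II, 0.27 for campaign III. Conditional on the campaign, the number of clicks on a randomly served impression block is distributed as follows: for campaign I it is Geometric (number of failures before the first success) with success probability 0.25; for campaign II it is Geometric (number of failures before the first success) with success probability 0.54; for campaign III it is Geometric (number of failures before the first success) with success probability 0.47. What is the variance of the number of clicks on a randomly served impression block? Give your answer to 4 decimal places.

7.5026

Per component, I: μ=3, E[X²]=21; II: μ=0.851852, E[X²]=2.30316; III: μ=1.12766, E[X²]=3.67089.
E[X] = 0.45·3 + 0.28·0.851852 + 0.27·1.12766 = 1.89299.
E[X²] = 0.45·21 + 0.28·2.30316 + 0.27·3.67089 = 11.086.
Var(X) = E[X²] − (E[X])² = 11.086 − 3.5834 = 7.50263.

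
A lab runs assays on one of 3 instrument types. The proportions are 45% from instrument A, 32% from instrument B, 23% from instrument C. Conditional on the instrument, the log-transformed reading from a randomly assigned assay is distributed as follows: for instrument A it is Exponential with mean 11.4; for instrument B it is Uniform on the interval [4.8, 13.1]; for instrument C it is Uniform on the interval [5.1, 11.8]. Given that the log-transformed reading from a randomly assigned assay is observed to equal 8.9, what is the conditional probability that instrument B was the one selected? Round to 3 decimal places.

0.424

Likelihoods f(8.9 | ·): A: 0.0401828; B: 0.120482; C: 0.149254.
Posterior ∝ prior × likelihood. Numerator for B: 0.32·0.120482 = 0.0385542.
Normalizing constant: 0.45·0.0401828 + 0.32·0.120482 + 0.23·0.149254 = 0.0909649.
P(B | observation) = 0.0385542 / 0.0909649 = 0.423836.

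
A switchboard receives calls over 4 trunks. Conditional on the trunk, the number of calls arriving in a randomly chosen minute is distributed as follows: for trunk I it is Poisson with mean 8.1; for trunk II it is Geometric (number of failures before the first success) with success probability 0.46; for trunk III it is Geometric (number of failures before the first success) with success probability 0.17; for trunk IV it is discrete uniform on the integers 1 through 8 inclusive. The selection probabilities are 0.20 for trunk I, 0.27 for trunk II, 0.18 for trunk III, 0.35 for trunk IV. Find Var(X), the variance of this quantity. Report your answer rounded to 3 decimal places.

14.909

Per component, I: μ=8.1, E[X²]=73.71; II: μ=1.17391, E[X²]=3.93006; III: μ=4.88235, E[X²]=52.5571; IV: μ=4.5, E[X²]=25.5.
E[X] = 0.2·8.1 + 0.27·1.17391 + 0.18·4.88235 + 0.35·4.5 = 4.39078.
E[X²] = 0.2·73.71 + 0.27·3.93006 + 0.18·52.5571 + 0.35·25.5 = 34.1884.
Var(X) = E[X²] − (E[X])² = 34.1884 − 19.2789 = 14.9094.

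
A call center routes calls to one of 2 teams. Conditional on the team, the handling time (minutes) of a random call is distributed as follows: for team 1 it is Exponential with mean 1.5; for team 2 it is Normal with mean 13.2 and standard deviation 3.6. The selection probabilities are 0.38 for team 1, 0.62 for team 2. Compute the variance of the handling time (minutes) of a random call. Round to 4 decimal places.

Per component, 1: μ=1.5, E[X²]=4.5; 2: μ=13.2, E[X²]=187.2.
E[X] = 0.38·1.5 + 0.62·13.2 = 8.754.
E[X²] = 0.38·4.5 + 0.62·187.2 = 117.774.
Var(X) = E[X²] − (E[X])² = 117.774 − 76.6325 = 41.1415.

41.1415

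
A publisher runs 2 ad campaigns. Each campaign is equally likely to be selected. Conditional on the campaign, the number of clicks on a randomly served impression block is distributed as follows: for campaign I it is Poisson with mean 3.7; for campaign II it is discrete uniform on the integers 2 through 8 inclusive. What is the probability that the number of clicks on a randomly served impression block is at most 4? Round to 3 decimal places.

0.558

Conditional on each campaign, P(X ≤ 4): I: 0.687219; II: 0.428571.
By total probability, P(X ≤ 4) = 0.5·0.687219 + 0.5·0.428571 = 0.557895.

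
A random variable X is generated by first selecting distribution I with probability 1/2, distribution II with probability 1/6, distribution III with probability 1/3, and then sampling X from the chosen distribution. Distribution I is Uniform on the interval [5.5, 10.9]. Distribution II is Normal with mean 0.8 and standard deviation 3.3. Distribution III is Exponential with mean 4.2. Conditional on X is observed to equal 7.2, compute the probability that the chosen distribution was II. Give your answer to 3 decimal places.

0.028

Likelihoods f(7.2 | ·): I: 0.185185; II: 0.0184353; III: 0.0428791.
Posterior ∝ prior × likelihood. Numerator for II: 0.166667·0.0184353 = 0.00307256.
Normalizing constant: 0.5·0.185185 + 0.166667·0.0184353 + 0.333333·0.0428791 = 0.109958.
P(II | observation) = 0.00307256 / 0.109958 = 0.027943.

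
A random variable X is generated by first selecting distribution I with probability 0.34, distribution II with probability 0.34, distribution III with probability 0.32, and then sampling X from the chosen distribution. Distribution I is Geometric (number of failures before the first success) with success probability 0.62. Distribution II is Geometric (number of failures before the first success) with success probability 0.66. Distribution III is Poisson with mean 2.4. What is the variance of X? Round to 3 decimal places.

Per component, I: μ=0.612903, E[X²]=1.3642; II: μ=0.515152, E[X²]=1.04591; III: μ=2.4, E[X²]=8.16.
E[X] = 0.34·0.612903 + 0.34·0.515152 + 0.32·2.4 = 1.15154.
E[X²] = 0.34·1.3642 + 0.34·1.04591 + 0.32·8.16 = 3.43064.
Var(X) = E[X²] − (E[X])² = 3.43064 − 1.32604 = 2.1046.

2.105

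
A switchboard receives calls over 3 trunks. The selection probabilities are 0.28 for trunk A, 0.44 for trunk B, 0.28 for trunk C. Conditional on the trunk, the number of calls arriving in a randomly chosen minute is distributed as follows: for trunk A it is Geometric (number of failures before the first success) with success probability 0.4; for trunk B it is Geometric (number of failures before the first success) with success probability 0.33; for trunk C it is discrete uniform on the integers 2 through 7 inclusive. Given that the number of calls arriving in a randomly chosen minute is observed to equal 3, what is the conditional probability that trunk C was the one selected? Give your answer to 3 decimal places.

0.407

Likelihoods P(X=3 | ·): A: 0.0864; B: 0.0992518; C: 0.166667.
Posterior ∝ prior × likelihood. Numerator for C: 0.28·0.166667 = 0.0466667.
Normalizing constant: 0.28·0.0864 + 0.44·0.0992518 + 0.28·0.166667 = 0.114529.
P(C | observation) = 0.0466667 / 0.114529 = 0.407464.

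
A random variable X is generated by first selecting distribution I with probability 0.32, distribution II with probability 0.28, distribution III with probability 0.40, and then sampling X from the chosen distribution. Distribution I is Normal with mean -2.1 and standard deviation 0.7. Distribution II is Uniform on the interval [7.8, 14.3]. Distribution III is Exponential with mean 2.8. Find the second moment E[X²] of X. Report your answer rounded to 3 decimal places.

43.015

For each component E[X²] = Var + (mean)², giving I: 4.9; II: 125.623; III: 15.68.
Overall E[X²] = 0.32·4.9 + 0.28·125.623 + 0.4·15.68 = 43.0145.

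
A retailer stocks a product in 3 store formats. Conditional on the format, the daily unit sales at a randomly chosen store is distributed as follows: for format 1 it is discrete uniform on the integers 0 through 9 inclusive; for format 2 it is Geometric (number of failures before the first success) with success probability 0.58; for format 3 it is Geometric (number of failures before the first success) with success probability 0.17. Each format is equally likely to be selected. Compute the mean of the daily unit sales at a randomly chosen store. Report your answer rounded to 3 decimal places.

Component means — 1: 4.5; 2: 0.724138; 3: 4.88235.
E[X] = 0.333333·4.5 + 0.333333·0.724138 + 0.333333·4.88235 = 3.36883.

3.369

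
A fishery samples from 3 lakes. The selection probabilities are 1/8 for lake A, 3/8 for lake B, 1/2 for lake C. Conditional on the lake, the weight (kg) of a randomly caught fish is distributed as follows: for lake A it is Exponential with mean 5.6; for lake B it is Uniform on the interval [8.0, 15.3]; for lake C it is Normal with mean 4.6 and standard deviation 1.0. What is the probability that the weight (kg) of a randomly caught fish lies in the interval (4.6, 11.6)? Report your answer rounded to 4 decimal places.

0.4742

Conditional on each lake, P(4.6 < X < 11.6): A: 0.313797; B: 0.493151; C: 0.5.
By total probability, P(4.6 < X < 11.6) = 0.125·0.313797 + 0.375·0.493151 + 0.5·0.5 = 0.474156.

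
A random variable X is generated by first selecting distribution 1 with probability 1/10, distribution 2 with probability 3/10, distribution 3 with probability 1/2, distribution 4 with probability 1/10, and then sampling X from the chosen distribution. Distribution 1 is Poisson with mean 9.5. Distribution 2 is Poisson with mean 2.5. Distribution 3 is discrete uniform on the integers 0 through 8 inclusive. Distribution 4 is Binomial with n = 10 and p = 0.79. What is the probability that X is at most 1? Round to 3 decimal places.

Conditional on each component, P(X ≤ 1): 1: 0.000785944; 2: 0.287297; 3: 0.222222; 4: 6.44161e-06.
By total probability, P(X ≤ 1) = 0.1·0.000785944 + 0.3·0.287297 + 0.5·0.222222 + 0.1·6.44161e-06 = 0.19738.

0.197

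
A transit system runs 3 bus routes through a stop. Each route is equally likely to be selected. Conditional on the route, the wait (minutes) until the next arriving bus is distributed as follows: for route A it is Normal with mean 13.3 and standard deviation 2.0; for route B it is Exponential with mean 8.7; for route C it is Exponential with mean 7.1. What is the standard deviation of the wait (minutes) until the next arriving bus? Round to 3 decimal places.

7.090

Per component, A: μ=13.3, E[X²]=180.89; B: μ=8.7, E[X²]=151.38; C: μ=7.1, E[X²]=100.82.
E[X] = 0.333333·13.3 + 0.333333·8.7 + 0.333333·7.1 = 9.7.
E[X²] = 0.333333·180.89 + 0.333333·151.38 + 0.333333·100.82 = 144.363.
Var(X) = E[X²] − (E[X])² = 144.363 − 94.09 = 50.2733.
SD(X) = √50.2733 = 7.09037.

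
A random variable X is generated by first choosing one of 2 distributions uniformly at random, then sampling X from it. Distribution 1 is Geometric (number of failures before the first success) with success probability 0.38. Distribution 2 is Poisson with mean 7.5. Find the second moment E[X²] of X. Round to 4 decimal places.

For each component E[X²] = Var + (mean)², giving 1: 6.95568; 2: 63.75.
Overall E[X²] = 0.5·6.95568 + 0.5·63.75 = 35.3528.

35.3528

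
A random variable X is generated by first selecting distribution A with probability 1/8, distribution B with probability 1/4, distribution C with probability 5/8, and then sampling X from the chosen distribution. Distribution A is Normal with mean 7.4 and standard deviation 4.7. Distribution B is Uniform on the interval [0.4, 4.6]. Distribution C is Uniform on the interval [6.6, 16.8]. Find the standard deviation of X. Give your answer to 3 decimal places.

4.896

Per component, A: μ=7.4, E[X²]=76.85; B: μ=2.5, E[X²]=7.72; C: μ=11.7, E[X²]=145.56.
E[X] = 0.125·7.4 + 0.25·2.5 + 0.625·11.7 = 8.8625.
E[X²] = 0.125·76.85 + 0.25·7.72 + 0.625·145.56 = 102.511.
Var(X) = E[X²] − (E[X])² = 102.511 − 78.5439 = 23.9673.
SD(X) = √23.9673 = 4.89565.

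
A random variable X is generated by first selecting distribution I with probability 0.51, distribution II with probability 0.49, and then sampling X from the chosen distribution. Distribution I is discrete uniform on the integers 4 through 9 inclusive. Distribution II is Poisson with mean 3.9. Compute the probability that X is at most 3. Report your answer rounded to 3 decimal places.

Conditional on each component, P(X ≤ 3): I: 0; II: 0.453247.
By total probability, P(X ≤ 3) = 0.51·0 + 0.49·0.453247 = 0.222091.

0.222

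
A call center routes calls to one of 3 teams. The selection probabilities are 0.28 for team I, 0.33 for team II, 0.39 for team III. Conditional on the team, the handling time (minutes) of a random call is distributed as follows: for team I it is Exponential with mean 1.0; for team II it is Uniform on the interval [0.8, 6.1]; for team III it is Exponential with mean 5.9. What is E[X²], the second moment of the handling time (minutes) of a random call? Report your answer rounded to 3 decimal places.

32.412

For each component E[X²] = Var + (mean)², giving I: 2; II: 14.2433; III: 69.62.
Overall E[X²] = 0.28·2 + 0.33·14.2433 + 0.39·69.62 = 32.4121.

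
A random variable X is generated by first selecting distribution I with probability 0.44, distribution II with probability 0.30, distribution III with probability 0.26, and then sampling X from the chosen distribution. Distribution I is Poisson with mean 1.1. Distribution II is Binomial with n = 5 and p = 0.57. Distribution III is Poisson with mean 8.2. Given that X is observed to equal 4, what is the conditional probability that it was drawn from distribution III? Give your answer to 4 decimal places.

0.1487

Likelihoods P(X=4 | ·): I: 0.0203065; II: 0.226954; III: 0.0517404.
Posterior ∝ prior × likelihood. Numerator for III: 0.26·0.0517404 = 0.0134525.
Normalizing constant: 0.44·0.0203065 + 0.3·0.226954 + 0.26·0.0517404 = 0.0904736.
P(III | observation) = 0.0134525 / 0.0904736 = 0.14869.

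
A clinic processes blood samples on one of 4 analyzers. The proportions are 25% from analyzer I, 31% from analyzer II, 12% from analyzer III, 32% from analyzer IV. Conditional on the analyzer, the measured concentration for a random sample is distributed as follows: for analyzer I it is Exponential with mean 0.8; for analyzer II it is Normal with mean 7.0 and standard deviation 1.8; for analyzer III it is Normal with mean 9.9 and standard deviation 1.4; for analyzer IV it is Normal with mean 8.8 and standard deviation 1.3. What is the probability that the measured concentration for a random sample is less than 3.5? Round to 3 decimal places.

Conditional on each analyzer, P(X < 3.5): I: 0.987412; II: 0.0259209; III: 2.42205e-06; IV: 2.28178e-05.
By total probability, P(X < 3.5) = 0.25·0.987412 + 0.31·0.0259209 + 0.12·2.42205e-06 + 0.32·2.28178e-05 = 0.254896.

0.255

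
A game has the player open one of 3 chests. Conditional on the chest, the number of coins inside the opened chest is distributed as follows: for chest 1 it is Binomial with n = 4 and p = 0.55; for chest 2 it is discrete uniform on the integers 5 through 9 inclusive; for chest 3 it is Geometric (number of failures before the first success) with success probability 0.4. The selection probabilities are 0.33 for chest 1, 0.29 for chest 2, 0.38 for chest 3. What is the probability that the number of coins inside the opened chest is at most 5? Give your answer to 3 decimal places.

Conditional on each chest, P(X ≤ 5): 1: 1; 2: 0.2; 3: 0.953344.
By total probability, P(X ≤ 5) = 0.33·1 + 0.29·0.2 + 0.38·0.953344 = 0.750271.

0.750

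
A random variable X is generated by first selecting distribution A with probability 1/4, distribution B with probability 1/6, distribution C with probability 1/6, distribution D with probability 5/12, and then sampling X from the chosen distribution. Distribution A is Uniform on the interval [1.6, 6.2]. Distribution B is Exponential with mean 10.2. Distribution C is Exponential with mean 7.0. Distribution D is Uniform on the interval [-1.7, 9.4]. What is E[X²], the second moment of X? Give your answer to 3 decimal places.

For each component E[X²] = Var + (mean)², giving A: 16.9733; B: 208.08; C: 98; D: 25.09.
Overall E[X²] = 0.25·16.9733 + 0.166667·208.08 + 0.166667·98 + 0.416667·25.09 = 65.7108.

65.711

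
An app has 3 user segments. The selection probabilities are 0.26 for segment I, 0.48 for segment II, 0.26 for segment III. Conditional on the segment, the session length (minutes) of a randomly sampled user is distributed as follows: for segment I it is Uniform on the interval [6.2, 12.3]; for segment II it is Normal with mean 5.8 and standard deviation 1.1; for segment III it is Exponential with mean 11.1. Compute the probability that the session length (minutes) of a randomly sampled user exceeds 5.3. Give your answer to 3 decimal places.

Conditional on each segment, P(X > 5.3): I: 1; II: 0.675282; III: 0.620346.
By total probability, P(X > 5.3) = 0.26·1 + 0.48·0.675282 + 0.26·0.620346 = 0.745425.

0.745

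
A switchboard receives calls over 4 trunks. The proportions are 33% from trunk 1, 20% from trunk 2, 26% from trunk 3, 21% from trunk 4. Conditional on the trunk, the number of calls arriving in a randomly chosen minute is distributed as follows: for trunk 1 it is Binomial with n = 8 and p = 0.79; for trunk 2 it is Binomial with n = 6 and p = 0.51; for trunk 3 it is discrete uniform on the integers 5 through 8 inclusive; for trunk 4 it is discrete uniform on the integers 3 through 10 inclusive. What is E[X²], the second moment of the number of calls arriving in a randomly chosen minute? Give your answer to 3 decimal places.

For each component E[X²] = Var + (mean)², giving 1: 41.2696; 2: 10.863; 3: 43.5; 4: 47.5.
Overall E[X²] = 0.33·41.2696 + 0.2·10.863 + 0.26·43.5 + 0.21·47.5 = 37.0766.

37.077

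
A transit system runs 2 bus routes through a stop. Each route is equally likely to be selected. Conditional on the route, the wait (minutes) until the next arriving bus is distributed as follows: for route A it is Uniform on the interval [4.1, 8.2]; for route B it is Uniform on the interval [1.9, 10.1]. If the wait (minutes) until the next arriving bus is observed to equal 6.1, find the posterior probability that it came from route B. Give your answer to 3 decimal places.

0.333

Likelihoods f(6.1 | ·): A: 0.243902; B: 0.121951.
Posterior ∝ prior × likelihood. Numerator for B: 0.5·0.121951 = 0.0609756.
Normalizing constant: 0.5·0.243902 + 0.5·0.121951 = 0.182927.
P(B | observation) = 0.0609756 / 0.182927 = 0.333333.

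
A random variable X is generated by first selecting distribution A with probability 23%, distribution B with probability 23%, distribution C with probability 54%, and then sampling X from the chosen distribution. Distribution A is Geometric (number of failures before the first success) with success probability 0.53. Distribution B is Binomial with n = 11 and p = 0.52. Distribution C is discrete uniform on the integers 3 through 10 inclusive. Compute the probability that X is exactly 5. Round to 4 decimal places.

Conditional on each component, P(X = 5): A: 0.0121553; B: 0.214836; C: 0.125.
By total probability, P(X = 5) = 0.23·0.0121553 + 0.23·0.214836 + 0.54·0.125 = 0.119708.

0.1197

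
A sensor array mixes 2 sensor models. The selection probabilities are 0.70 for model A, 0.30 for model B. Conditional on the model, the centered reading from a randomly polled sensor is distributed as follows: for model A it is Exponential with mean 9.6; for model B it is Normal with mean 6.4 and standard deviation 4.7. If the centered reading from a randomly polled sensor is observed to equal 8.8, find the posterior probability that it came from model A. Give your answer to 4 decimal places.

Likelihoods f(8.8 | ·): A: 0.041651; B: 0.0745059.
Posterior ∝ prior × likelihood. Numerator for A: 0.7·0.041651 = 0.0291557.
Normalizing constant: 0.7·0.041651 + 0.3·0.0745059 = 0.0515075.
P(A | observation) = 0.0291557 / 0.0515075 = 0.566048.

0.5660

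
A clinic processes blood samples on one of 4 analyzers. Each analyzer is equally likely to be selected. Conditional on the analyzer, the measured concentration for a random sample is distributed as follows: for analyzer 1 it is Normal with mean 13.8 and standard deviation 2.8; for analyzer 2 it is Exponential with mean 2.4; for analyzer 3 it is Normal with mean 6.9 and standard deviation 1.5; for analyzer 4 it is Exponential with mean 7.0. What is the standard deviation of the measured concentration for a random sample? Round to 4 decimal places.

5.7262

Per component, 1: μ=13.8, E[X²]=198.28; 2: μ=2.4, E[X²]=11.52; 3: μ=6.9, E[X²]=49.86; 4: μ=7, E[X²]=98.
E[X] = 0.25·13.8 + 0.25·2.4 + 0.25·6.9 + 0.25·7 = 7.525.
E[X²] = 0.25·198.28 + 0.25·11.52 + 0.25·49.86 + 0.25·98 = 89.415.
Var(X) = E[X²] − (E[X])² = 89.415 − 56.6256 = 32.7894.
SD(X) = √32.7894 = 5.7262.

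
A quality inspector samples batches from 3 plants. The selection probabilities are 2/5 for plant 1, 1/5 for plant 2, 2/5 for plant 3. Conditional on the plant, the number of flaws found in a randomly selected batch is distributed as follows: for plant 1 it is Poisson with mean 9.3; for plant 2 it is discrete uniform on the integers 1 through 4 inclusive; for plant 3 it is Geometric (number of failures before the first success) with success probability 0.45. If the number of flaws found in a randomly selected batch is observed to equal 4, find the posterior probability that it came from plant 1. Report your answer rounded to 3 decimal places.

0.146

Likelihoods P(X=4 | ·): 1: 0.0284959; 2: 0.25; 3: 0.0411778.
Posterior ∝ prior × likelihood. Numerator for 1: 0.4·0.0284959 = 0.0113983.
Normalizing constant: 0.4·0.0284959 + 0.2·0.25 + 0.4·0.0411778 = 0.0778695.
P(1 | observation) = 0.0113983 / 0.0778695 = 0.146378.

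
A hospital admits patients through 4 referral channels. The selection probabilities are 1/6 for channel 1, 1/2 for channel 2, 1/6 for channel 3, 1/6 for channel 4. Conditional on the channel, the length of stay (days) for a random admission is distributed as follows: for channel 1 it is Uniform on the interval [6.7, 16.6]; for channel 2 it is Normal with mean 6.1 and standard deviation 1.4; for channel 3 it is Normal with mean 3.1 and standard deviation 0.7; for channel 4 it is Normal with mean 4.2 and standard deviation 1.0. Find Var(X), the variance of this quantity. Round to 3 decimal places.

9.813

Per component, 1: μ=11.65, E[X²]=143.89; 2: μ=6.1, E[X²]=39.17; 3: μ=3.1, E[X²]=10.1; 4: μ=4.2, E[X²]=18.64.
E[X] = 0.166667·11.65 + 0.5·6.1 + 0.166667·3.1 + 0.166667·4.2 = 6.20833.
E[X²] = 0.166667·143.89 + 0.5·39.17 + 0.166667·10.1 + 0.166667·18.64 = 48.3567.
Var(X) = E[X²] − (E[X])² = 48.3567 − 38.5434 = 9.81326.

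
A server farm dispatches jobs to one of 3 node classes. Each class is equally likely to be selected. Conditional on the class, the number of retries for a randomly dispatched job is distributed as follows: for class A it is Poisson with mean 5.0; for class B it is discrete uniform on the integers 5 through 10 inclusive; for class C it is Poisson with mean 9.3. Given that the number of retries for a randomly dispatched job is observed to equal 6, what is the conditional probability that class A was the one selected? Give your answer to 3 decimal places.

Likelihoods P(X=6 | ·): A: 0.146223; B: 0.166667; C: 0.0821536.
Posterior ∝ prior × likelihood. Numerator for A: 0.333333·0.146223 = 0.0487409.
Normalizing constant: 0.333333·0.146223 + 0.333333·0.166667 + 0.333333·0.0821536 = 0.131681.
P(A | observation) = 0.0487409 / 0.131681 = 0.370144.

0.370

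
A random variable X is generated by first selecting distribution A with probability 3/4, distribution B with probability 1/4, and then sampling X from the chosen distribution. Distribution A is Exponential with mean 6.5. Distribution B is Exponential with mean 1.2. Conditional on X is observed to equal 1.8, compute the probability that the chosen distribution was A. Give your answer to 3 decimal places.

Likelihoods f(1.8 | ·): A: 0.116633; B: 0.185942.
Posterior ∝ prior × likelihood. Numerator for A: 0.75·0.116633 = 0.0874746.
Normalizing constant: 0.75·0.116633 + 0.25·0.185942 = 0.13396.
P(A | observation) = 0.0874746 / 0.13396 = 0.65299.

0.653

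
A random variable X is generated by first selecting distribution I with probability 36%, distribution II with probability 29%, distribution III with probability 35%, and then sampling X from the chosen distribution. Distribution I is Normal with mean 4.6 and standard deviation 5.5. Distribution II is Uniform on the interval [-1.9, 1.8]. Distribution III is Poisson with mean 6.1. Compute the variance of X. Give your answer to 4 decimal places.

Per component, I: μ=4.6, E[X²]=51.41; II: μ=-0.05, E[X²]=1.14333; III: μ=6.1, E[X²]=43.31.
E[X] = 0.36·4.6 + 0.29·-0.05 + 0.35·6.1 = 3.7765.
E[X²] = 0.36·51.41 + 0.29·1.14333 + 0.35·43.31 = 33.9977.
Var(X) = E[X²] − (E[X])² = 33.9977 − 14.262 = 19.7357.

19.7357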